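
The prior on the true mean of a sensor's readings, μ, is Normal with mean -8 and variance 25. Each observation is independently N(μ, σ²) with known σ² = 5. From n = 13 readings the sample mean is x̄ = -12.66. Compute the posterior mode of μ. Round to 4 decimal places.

n = 13, x̄ = -12.66.
For a Normal prior and Normal likelihood with known variance, the posterior is Normal; its mode equals its mean, the precision-weighted average.
Prior precision 1/σ₀² = 1/25 = 0.04; data precision n/σ² = 13/5 = 2.6.
μ̂ = (0.04·(-8) + 2.6·(-12.66)) / (0.04 + 2.6) = (-33.236)/2.64 = -8309/660 ≈ -12.5894.

μ̂_MAP = -12.5894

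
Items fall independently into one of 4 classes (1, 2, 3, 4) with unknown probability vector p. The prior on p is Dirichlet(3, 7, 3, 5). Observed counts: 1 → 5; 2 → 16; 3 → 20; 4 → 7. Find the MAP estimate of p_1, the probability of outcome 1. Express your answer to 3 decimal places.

The posterior is Dirichlet(αᵢ + nᵢ) = Dirichlet(8, 23, 23, 12).
For a Dirichlet(a₁,…,a_K) with all aᵢ > 1, the mode has j-th component (aⱼ − 1)/(Σaᵢ − K).
Here Σaᵢ = 66 and K = 4, so p_1 = (8 − 1)/(66 − 4) = 7/62 ≈ 0.113.

MAP estimate: 0.113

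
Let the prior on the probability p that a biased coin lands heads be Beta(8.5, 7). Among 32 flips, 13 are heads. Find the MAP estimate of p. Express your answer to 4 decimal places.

p̂_MAP = 0.4505

Prior: Beta(8.5, 7).
Data: 13 successes in 32 trials. The binomial likelihood contributes p^13(1−p)^19, so the posterior is Beta(8.5+13, 7+19) = Beta(21.5, 26).
For Beta(a, b) with a, b > 1 the mode is (a−1)/(a+b−2) = 20.5/45.5 ≈ 0.4505.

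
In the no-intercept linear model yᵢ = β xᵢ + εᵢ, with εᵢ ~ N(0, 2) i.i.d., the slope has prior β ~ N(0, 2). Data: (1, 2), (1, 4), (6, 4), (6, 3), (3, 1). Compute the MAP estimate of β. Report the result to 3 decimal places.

β̂_MAP = 0.607

log p(β | y) = −Σ(yᵢ − βxᵢ)²/(2·2) − β²/(2·2) + const.
Setting the derivative to zero: Σxᵢ(yᵢ − βxᵢ)/2 − β/2 = 0, so β = Σxᵢyᵢ / (Σxᵢ² + σ²/τ²).
Σxᵢyᵢ = 1·2 + 1·4 + 6·4 + 6·3 + 3·1 = 51; Σxᵢ² = 83; σ²/τ² = 1.
β̂_MAP = 51 / (83 + 1) = 51/84 ≈ 0.607.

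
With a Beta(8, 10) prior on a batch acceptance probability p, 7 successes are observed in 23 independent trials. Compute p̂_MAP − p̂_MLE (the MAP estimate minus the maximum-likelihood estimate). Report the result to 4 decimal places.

Posterior is Beta(15, 26); MAP = (15−1)/(41−2) = 14/39 ≈ 0.35897.
MLE ignores the prior: p̂_MLE = k/n = 7/23 ≈ 0.30435.
Difference = 14/39 − 7/23 = 49/897 ≈ 0.0546.

MAP − MLE = 0.0546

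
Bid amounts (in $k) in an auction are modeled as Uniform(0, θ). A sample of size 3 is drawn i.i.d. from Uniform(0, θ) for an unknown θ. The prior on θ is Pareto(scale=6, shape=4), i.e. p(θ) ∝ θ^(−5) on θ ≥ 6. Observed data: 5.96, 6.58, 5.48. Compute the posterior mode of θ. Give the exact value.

θ̂_MAP = 6.58

The Uniform(0, θ) likelihood is θ^(−n) for θ ≥ max(xᵢ), zero otherwise. Here max(xᵢ) = 6.58.
Posterior ∝ θ^(−5) · θ^(−3) = θ^(−8) on θ ≥ max(6, 6.58) = 6.58.
This density is strictly decreasing in θ, so the posterior mode lies at the lower boundary of the support.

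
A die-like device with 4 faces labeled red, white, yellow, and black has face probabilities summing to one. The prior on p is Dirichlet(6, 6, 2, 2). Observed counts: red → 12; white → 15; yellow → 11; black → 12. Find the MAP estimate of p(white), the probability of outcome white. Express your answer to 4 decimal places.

The posterior is Dirichlet(αᵢ + nᵢ) = Dirichlet(18, 21, 13, 14).
For a Dirichlet(a₁,…,a_K) with all aᵢ > 1, the mode has j-th component (aⱼ − 1)/(Σaᵢ − K).
Here Σaᵢ = 66 and K = 4, so p(white) = (21 − 1)/(66 − 4) = 20/62 ≈ 0.3226.

MAP estimate of p(white) = 0.3226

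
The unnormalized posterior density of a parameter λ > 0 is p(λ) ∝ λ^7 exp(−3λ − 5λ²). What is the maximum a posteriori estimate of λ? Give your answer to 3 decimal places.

ℓ'(λ) = 7/λ − 3 − 10λ. Setting this to zero and multiplying by λ: 10λ² + 3λ − 7 = 0.
λ = (−3 + √(3² + 4·10·7)) / (2·10) = (−3 + √289) / 20 = (−3 + 17)/20 = 7/10.
ℓ''(λ) = −7/λ² − 10 < 0, confirming a maximum.

λ̂_MAP = 0.700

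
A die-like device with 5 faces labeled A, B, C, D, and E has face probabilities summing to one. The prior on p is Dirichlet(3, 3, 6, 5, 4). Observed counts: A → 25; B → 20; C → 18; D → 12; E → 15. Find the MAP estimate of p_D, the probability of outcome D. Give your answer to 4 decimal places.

MAP estimate of p_D = 0.1509

The posterior is Dirichlet(αᵢ + nᵢ) = Dirichlet(28, 23, 24, 17, 19).
For a Dirichlet(a₁,…,a_K) with all aᵢ > 1, the mode has j-th component (aⱼ − 1)/(Σaᵢ − K).
Here Σaᵢ = 111 and K = 5, so p_D = (17 − 1)/(111 − 5) = 16/106 ≈ 0.1509.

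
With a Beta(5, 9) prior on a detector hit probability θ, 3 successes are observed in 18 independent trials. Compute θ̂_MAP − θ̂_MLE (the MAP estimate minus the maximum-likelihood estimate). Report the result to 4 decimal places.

MAP − MLE = 0.0667

Posterior is Beta(8, 24); MAP = (8−1)/(32−2) = 7/30 ≈ 0.23333.
MLE ignores the prior: θ̂_MLE = k/n = 3/18 ≈ 0.16667.
Difference = 7/30 − 3/18 = 1/15 ≈ 0.0667.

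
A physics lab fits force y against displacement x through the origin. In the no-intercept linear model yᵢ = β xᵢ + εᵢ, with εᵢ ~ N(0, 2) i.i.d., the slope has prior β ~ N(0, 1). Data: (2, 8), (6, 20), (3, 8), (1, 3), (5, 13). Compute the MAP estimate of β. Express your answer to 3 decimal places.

β̂_MAP = 2.961

log p(β | y) = −Σ(yᵢ − βxᵢ)²/(2·2) − β²/(2·1) + const.
Setting the derivative to zero: Σxᵢ(yᵢ − βxᵢ)/2 − β/1 = 0, so β = Σxᵢyᵢ / (Σxᵢ² + σ²/τ²).
Σxᵢyᵢ = 2·8 + 6·20 + 3·8 + 1·3 + 5·13 = 228; Σxᵢ² = 75; σ²/τ² = 2.
β̂_MAP = 228 / (75 + 2) = 228/77 ≈ 2.961.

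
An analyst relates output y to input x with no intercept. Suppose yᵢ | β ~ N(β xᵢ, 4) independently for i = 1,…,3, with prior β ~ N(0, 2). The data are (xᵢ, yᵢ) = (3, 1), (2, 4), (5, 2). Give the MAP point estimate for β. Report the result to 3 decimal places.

log p(β | y) = −Σ(yᵢ − βxᵢ)²/(2·4) − β²/(2·2) + const.
Setting the derivative to zero: Σxᵢ(yᵢ − βxᵢ)/4 − β/2 = 0, so β = Σxᵢyᵢ / (Σxᵢ² + σ²/τ²).
Σxᵢyᵢ = 3·1 + 2·4 + 5·2 = 21; Σxᵢ² = 38; σ²/τ² = 2.
β̂_MAP = 21 / (38 + 2) = 21/40 ≈ 0.525.

β̂_MAP = 0.525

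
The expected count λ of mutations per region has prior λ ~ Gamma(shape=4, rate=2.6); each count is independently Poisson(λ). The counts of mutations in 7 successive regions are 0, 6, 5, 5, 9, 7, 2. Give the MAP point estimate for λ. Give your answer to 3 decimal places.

λ̂_MAP = 3.854

Σxᵢ = 0+6+5+5+9+7+2 = 34, with n = 7.
Posterior ∝ λ^3e^(−2.6λ) · λ^34e^(−7λ) = λ^37e^(−9.6λ), i.e. Gamma(shape=38, rate=9.6).
The mode of a Gamma(a, b) with a ≥ 1 (shape–rate) is (a−1)/b = 37/9.6 ≈ 3.854.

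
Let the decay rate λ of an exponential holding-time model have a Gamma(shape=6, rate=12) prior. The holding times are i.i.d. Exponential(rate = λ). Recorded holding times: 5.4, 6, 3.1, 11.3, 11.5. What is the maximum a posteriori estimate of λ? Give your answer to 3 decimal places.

λ̂_MAP = 0.203

The Exponential(rate=λ) likelihood is ∝ λ^n e^(−λΣtᵢ). Here n = 5 and Σtᵢ = 5.4 + 6 + 3.1 + 11.3 + 11.5 = 37.3.
Posterior ∝ λ^5e^(−12λ) · λ^5e^(−37.3λ) = λ^10e^(−49.3λ), i.e. Gamma(11, 49.3).
Mode = (a−1)/b = 10/49.3 ≈ 0.203.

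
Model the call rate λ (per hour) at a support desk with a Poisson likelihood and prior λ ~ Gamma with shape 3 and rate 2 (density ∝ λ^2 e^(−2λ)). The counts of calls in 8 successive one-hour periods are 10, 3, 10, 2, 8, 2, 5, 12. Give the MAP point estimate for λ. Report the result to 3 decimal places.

Σxᵢ = 10+3+10+2+8+2+5+12 = 52, with n = 8.
Posterior ∝ λ^2e^(−2λ) · λ^52e^(−8λ) = λ^54e^(−10λ), i.e. Gamma(shape=55, rate=10).
The mode of a Gamma(a, b) with a ≥ 1 (shape–rate) is (a−1)/b = 54/10 ≈ 5.400.

λ̂_MAP = 5.400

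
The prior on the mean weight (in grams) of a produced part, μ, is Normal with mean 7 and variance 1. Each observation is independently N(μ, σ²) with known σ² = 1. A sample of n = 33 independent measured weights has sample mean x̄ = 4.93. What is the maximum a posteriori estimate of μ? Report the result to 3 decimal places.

μ̂_MAP = 4.991

n = 33, x̄ = 4.93.
For a Normal prior and Normal likelihood with known variance, the posterior is Normal; its mode equals its mean, the precision-weighted average.
Prior precision 1/σ₀² = 1/1 = 1; data precision n/σ² = 33/1 = 33.
μ̂ = (1·7 + 33·4.93) / (1 + 33) = 169.69/34 = 16969/3400 ≈ 4.991.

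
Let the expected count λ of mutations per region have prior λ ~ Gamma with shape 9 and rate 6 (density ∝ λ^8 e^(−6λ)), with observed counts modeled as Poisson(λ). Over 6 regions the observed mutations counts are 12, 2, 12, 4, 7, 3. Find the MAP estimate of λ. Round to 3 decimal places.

λ̂_MAP = 4.000

Σxᵢ = 12+2+12+4+7+3 = 40, with n = 6.
Posterior ∝ λ^8e^(−6λ) · λ^40e^(−6λ) = λ^48e^(−12λ), i.e. Gamma(shape=49, rate=12).
The mode of a Gamma(a, b) with a ≥ 1 (shape–rate) is (a−1)/b = 48/12 ≈ 4.000.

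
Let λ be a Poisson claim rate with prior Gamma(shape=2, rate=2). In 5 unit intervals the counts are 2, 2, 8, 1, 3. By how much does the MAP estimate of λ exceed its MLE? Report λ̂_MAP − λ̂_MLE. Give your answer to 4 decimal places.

MAP − MLE = -0.7714

Σxᵢ = 16. Posterior is Gamma(18, 7); MAP = (18−1)/7 = 17/7 ≈ 2.42857.
MLE = x̄ = 16/5 ≈ 3.20000.
Difference = 17/7 − 16/5 = -27/35 ≈ -0.7714.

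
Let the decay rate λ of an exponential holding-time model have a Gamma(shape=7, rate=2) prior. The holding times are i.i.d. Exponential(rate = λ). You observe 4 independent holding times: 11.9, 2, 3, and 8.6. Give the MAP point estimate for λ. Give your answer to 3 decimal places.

λ̂_MAP = 0.364

The Exponential(rate=λ) likelihood is ∝ λ^n e^(−λΣtᵢ). Here n = 4 and Σtᵢ = 11.9 + 2 + 3 + 8.6 = 25.5.
Posterior ∝ λ^6e^(−2λ) · λ^4e^(−25.5λ) = λ^10e^(−27.5λ), i.e. Gamma(11, 27.5).
Mode = (a−1)/b = 10/27.5 ≈ 0.364.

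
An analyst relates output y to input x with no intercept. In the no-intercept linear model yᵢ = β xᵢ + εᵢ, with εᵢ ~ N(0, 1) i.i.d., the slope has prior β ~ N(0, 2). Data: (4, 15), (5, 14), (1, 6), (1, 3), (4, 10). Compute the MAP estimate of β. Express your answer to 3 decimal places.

log p(β | y) = −Σ(yᵢ − βxᵢ)²/(2·1) − β²/(2·2) + const.
Setting the derivative to zero: Σxᵢ(yᵢ − βxᵢ)/1 − β/2 = 0, so β = Σxᵢyᵢ / (Σxᵢ² + σ²/τ²).
Σxᵢyᵢ = 4·15 + 5·14 + 1·6 + 1·3 + 4·10 = 179; Σxᵢ² = 59; σ²/τ² = 0.5.
β̂_MAP = 179 / (59 + 0.5) = 179/59.5 ≈ 3.008.

β̂_MAP = 3.008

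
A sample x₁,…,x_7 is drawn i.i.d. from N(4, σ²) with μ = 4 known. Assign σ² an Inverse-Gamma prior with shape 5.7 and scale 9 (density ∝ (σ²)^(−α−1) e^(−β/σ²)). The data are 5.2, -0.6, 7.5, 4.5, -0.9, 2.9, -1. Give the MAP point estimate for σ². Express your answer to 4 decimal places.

Sum of squared deviations about the known mean: SS = (5.2−4)² + (-0.6−4)² + (7.5−4)² + (4.5−4)² + (-0.9−4)² + (2.9−4)² + (-1−4)² = 85.32.
The Normal likelihood contributes (σ²)^(−n/2) exp(−SS/(2σ²)), so the posterior is Inverse-Gamma(α + n/2, β + SS/2) = Inverse-Gamma(9.2, 51.66).
The mode of Inverse-Gamma(a, b) is b/(a+1) = 51.66/10.2 ≈ 5.0647.

σ̂²_MAP = 5.0647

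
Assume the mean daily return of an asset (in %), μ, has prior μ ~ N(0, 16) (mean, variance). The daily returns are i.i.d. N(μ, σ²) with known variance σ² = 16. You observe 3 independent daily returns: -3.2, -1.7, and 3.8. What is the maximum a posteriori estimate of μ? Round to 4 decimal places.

μ̂_MAP = -0.2750

n = 3; x̄ = ((-3.2) + (-1.7) + 3.8)/3 = -1.1/3 = -11/30 ≈ -0.3667.
For a Normal prior and Normal likelihood with known variance, the posterior is Normal; its mode equals its mean, the precision-weighted average.
Prior precision 1/σ₀² = 1/16 = 0.0625; data precision n/σ² = 3/16 = 0.1875.
μ̂ = (0.0625·0 + 0.1875·(-11/30)) / (0.0625 + 0.1875) = (-0.06875)/0.25 = -0.2750.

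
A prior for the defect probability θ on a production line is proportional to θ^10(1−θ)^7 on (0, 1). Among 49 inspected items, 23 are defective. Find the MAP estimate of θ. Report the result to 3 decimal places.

θ̂_MAP = 0.500

The prior density ∝ θ^10(1−θ)^7 is the kernel of Beta(11, 8).
Data: 23 successes in 49 trials. The binomial likelihood contributes θ^23(1−θ)^26, so the posterior is Beta(11+23, 8+26) = Beta(34, 34).
For Beta(a, b) with a, b > 1 the mode is (a−1)/(a+b−2) = 33/66 ≈ 0.500.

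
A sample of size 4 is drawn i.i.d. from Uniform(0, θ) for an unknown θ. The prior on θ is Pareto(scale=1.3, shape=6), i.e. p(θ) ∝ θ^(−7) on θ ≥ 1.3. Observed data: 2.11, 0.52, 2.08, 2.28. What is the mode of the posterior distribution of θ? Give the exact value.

θ̂_MAP = 2.28

The Uniform(0, θ) likelihood is θ^(−n) for θ ≥ max(xᵢ), zero otherwise. Here max(xᵢ) = 2.28.
Posterior ∝ θ^(−7) · θ^(−4) = θ^(−11) on θ ≥ max(1.3, 2.28) = 2.28.
This density is strictly decreasing in θ, so the posterior mode lies at the lower boundary of the support.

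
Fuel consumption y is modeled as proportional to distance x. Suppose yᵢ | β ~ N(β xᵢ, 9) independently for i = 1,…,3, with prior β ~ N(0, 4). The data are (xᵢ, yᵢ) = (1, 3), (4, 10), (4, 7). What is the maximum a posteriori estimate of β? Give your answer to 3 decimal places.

log p(β | y) = −Σ(yᵢ − βxᵢ)²/(2·9) − β²/(2·4) + const.
Setting the derivative to zero: Σxᵢ(yᵢ − βxᵢ)/9 − β/4 = 0, so β = Σxᵢyᵢ / (Σxᵢ² + σ²/τ²).
Σxᵢyᵢ = 1·3 + 4·10 + 4·7 = 71; Σxᵢ² = 33; σ²/τ² = 2.25.
β̂_MAP = 71 / (33 + 2.25) = 71/35.25 ≈ 2.014.

β̂_MAP = 2.014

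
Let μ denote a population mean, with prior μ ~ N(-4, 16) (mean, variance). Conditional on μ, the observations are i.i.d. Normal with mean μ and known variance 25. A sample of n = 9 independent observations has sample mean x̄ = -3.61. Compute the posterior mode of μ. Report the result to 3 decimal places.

μ̂_MAP = -3.668

n = 9, x̄ = -3.61.
For a Normal prior and Normal likelihood with known variance, the posterior is Normal; its mode equals its mean, the precision-weighted average.
Prior precision 1/σ₀² = 1/16 = 0.0625; data precision n/σ² = 9/25 = 0.36.
μ̂ = (0.0625·(-4) + 0.36·(-3.61)) / (0.0625 + 0.36) = (-1.5496)/0.4225 = -1192/325 ≈ -3.668.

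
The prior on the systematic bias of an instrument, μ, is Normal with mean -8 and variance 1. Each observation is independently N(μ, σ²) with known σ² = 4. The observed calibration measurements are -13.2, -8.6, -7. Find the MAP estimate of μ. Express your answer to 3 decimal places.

μ̂_MAP = -8.686

n = 3; x̄ = ((-13.2) + (-8.6) + (-7))/3 = -28.8/3 = -9.6.
For a Normal prior and Normal likelihood with known variance, the posterior is Normal; its mode equals its mean, the precision-weighted average.
Prior precision 1/σ₀² = 1/1 = 1; data precision n/σ² = 3/4 = 0.75.
μ̂ = (1·(-8) + 0.75·(-9.6)) / (1 + 0.75) = (-15.2)/1.75 = -304/35 ≈ -8.686.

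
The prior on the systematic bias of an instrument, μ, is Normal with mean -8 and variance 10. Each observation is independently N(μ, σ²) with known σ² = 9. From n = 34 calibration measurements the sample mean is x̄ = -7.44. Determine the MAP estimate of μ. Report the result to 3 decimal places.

n = 34, x̄ = -7.44.
For a Normal prior and Normal likelihood with known variance, the posterior is Normal; its mode equals its mean, the precision-weighted average.
Prior precision 1/σ₀² = 1/10 = 0.1; data precision n/σ² = 34/9.
μ̂ = (0.1·(-8) + (34/9)·(-7.44)) / (0.1 + 34/9) = (-2168/75)/(349/90) = -13008/1745 ≈ -7.454.

μ̂_MAP = -7.454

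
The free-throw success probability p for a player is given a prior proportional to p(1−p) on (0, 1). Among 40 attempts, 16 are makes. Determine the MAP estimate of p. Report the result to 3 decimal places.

The prior density ∝ p(1−p)^1 is the kernel of Beta(2, 2).
Data: 16 successes in 40 trials. The binomial likelihood contributes p^16(1−p)^24, so the posterior is Beta(2+16, 2+24) = Beta(18, 26).
For Beta(a, b) with a, b > 1 the mode is (a−1)/(a+b−2) = 17/42 ≈ 0.405.

p̂_MAP = 0.405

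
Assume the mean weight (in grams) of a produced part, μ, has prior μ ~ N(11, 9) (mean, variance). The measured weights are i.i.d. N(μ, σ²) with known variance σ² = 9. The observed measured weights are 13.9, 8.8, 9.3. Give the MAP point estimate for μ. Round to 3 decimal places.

μ̂_MAP = 10.750

n = 3; x̄ = (13.9 + 8.8 + 9.3)/3 = 32/3 = 32/3 ≈ 10.6667.
For a Normal prior and Normal likelihood with known variance, the posterior is Normal; its mode equals its mean, the precision-weighted average.
Prior precision 1/σ₀² = 1/9; data precision n/σ² = 3/9 = 1/3.
μ̂ = ((1/9)·11 + (1/3)·(32/3)) / (1/9 + 1/3) = (43/9)/(4/9) = 10.750.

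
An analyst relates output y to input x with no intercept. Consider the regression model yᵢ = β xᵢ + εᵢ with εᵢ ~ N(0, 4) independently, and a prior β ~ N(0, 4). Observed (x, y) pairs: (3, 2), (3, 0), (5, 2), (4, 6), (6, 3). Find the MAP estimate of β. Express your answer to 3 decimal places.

log p(β | y) = −Σ(yᵢ − βxᵢ)²/(2·4) − β²/(2·4) + const.
Setting the derivative to zero: Σxᵢ(yᵢ − βxᵢ)/4 − β/4 = 0, so β = Σxᵢyᵢ / (Σxᵢ² + σ²/τ²).
Σxᵢyᵢ = 3·2 + 3·0 + 5·2 + 4·6 + 6·3 = 58; Σxᵢ² = 95; σ²/τ² = 1.
β̂_MAP = 58 / (95 + 1) = 58/96 ≈ 0.604.

β̂_MAP = 0.604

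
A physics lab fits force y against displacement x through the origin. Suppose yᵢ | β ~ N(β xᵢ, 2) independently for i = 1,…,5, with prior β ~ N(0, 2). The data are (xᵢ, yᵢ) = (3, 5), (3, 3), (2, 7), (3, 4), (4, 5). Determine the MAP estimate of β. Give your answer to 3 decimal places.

log p(β | y) = −Σ(yᵢ − βxᵢ)²/(2·2) − β²/(2·2) + const.
Setting the derivative to zero: Σxᵢ(yᵢ − βxᵢ)/2 − β/2 = 0, so β = Σxᵢyᵢ / (Σxᵢ² + σ²/τ²).
Σxᵢyᵢ = 3·5 + 3·3 + 2·7 + 3·4 + 4·5 = 70; Σxᵢ² = 47; σ²/τ² = 1.
β̂_MAP = 70 / (47 + 1) = 70/48 ≈ 1.458.

β̂_MAP = 1.458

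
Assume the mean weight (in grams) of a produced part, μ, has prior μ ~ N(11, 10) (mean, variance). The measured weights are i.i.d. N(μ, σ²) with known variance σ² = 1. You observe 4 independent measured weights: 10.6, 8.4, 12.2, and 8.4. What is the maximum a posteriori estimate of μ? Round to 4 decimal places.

μ̂_MAP = 9.9268

n = 4; x̄ = (10.6 + 8.4 + 12.2 + 8.4)/4 = 39.6/4 = 9.9.
For a Normal prior and Normal likelihood with known variance, the posterior is Normal; its mode equals its mean, the precision-weighted average.
Prior precision 1/σ₀² = 1/10 = 0.1; data precision n/σ² = 4/1 = 4.
μ̂ = (0.1·11 + 4·9.9) / (0.1 + 4) = 40.7/4.1 = 407/41 ≈ 9.9268.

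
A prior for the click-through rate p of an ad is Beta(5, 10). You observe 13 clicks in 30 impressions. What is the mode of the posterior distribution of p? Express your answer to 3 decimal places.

Prior: Beta(5, 10).
Data: 13 successes in 30 trials. The binomial likelihood contributes p^13(1−p)^17, so the posterior is Beta(5+13, 10+17) = Beta(18, 27).
For Beta(a, b) with a, b > 1 the mode is (a−1)/(a+b−2) = 17/43 ≈ 0.395.

p̂_MAP = 0.395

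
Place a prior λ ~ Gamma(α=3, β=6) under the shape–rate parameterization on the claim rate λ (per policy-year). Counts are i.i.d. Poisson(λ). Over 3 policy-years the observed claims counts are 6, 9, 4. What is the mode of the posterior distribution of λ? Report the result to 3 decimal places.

λ̂_MAP = 2.333

Σxᵢ = 6+9+4 = 19, with n = 3.
Posterior ∝ λ^2e^(−6λ) · λ^19e^(−3λ) = λ^21e^(−9λ), i.e. Gamma(shape=22, rate=9).
The mode of a Gamma(a, b) with a ≥ 1 (shape–rate) is (a−1)/b = 21/9 ≈ 2.333.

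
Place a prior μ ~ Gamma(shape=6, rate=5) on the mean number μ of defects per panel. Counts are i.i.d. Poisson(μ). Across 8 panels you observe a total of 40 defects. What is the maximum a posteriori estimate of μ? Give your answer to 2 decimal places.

μ̂_MAP = 3.46

Σxᵢ = 40, n = 8.
Posterior ∝ μ^5e^(−5μ) · μ^40e^(−8μ) = μ^45e^(−13μ), i.e. Gamma(shape=46, rate=13).
The mode of a Gamma(a, b) with a ≥ 1 (shape–rate) is (a−1)/b = 45/13 ≈ 3.46.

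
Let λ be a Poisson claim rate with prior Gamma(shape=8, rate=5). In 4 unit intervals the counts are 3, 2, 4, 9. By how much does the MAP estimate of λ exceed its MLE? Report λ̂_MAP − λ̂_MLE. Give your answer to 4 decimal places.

Σxᵢ = 18. Posterior is Gamma(26, 9); MAP = (26−1)/9 = 25/9 ≈ 2.77778.
MLE = x̄ = 18/4 ≈ 4.50000.
Difference = 25/9 − 18/4 = -31/18 ≈ -1.7222.

MAP − MLE = -1.7222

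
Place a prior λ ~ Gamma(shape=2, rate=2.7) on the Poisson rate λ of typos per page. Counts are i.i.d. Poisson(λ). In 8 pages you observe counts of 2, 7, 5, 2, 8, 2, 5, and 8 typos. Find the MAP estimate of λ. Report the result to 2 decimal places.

Σxᵢ = 2+7+5+2+8+2+5+8 = 39, with n = 8.
Posterior ∝ λe^(−2.7λ) · λ^39e^(−8λ) = λ^40e^(−10.7λ), i.e. Gamma(shape=41, rate=10.7).
The mode of a Gamma(a, b) with a ≥ 1 (shape–rate) is (a−1)/b = 40/10.7 ≈ 3.74.

λ̂_MAP = 3.74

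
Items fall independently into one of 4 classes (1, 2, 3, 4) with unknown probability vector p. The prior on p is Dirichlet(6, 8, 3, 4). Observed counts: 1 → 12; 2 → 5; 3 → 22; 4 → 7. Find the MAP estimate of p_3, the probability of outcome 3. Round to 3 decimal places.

MAP estimate: 0.381

The posterior is Dirichlet(αᵢ + nᵢ) = Dirichlet(18, 13, 25, 11).
For a Dirichlet(a₁,…,a_K) with all aᵢ > 1, the mode has j-th component (aⱼ − 1)/(Σaᵢ − K).
Here Σaᵢ = 67 and K = 4, so p_3 = (25 − 1)/(67 − 4) = 24/63 ≈ 0.381.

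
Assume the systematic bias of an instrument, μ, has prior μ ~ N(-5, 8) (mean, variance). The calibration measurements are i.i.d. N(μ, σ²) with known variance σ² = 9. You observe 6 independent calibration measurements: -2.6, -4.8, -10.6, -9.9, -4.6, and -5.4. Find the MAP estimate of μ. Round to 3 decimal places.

μ̂_MAP = -6.109

n = 6; x̄ = ((-2.6) + (-4.8) + (-10.6) + (-9.9) + (-4.6) + (-5.4))/6 = -37.9/6 = -379/60 ≈ -6.3167.
For a Normal prior and Normal likelihood with known variance, the posterior is Normal; its mode equals its mean, the precision-weighted average.
Prior precision 1/σ₀² = 1/8 = 0.125; data precision n/σ² = 6/9 = 2/3.
μ̂ = (0.125·(-5) + (2/3)·(-379/60)) / (0.125 + 2/3) = (-1741/360)/(19/24) = -1741/285 ≈ -6.109.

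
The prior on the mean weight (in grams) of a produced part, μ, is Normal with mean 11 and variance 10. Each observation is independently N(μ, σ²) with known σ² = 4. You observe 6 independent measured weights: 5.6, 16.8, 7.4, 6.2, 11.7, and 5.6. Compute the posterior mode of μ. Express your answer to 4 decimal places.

μ̂_MAP = 9.0156

n = 6; x̄ = (5.6 + 16.8 + 7.4 + 6.2 + 11.7 + 5.6)/6 = 53.3/6 = 533/60 ≈ 8.8833.
For a Normal prior and Normal likelihood with known variance, the posterior is Normal; its mode equals its mean, the precision-weighted average.
Prior precision 1/σ₀² = 1/10 = 0.1; data precision n/σ² = 6/4 = 1.5.
μ̂ = (0.1·11 + 1.5·(533/60)) / (0.1 + 1.5) = 14.425/1.6 = 9.015625 ≈ 9.0156.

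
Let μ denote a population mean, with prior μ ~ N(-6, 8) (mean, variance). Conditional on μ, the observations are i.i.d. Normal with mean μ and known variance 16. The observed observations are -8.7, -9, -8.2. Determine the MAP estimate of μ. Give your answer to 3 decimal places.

n = 3; x̄ = ((-8.7) + (-9) + (-8.2))/3 = -25.9/3 = -259/30 ≈ -8.6333.
For a Normal prior and Normal likelihood with known variance, the posterior is Normal; its mode equals its mean, the precision-weighted average.
Prior precision 1/σ₀² = 1/8 = 0.125; data precision n/σ² = 3/16 = 0.1875.
μ̂ = (0.125·(-6) + 0.1875·(-259/30)) / (0.125 + 0.1875) = (-2.36875)/0.3125 = -7.580.

μ̂_MAP = -7.580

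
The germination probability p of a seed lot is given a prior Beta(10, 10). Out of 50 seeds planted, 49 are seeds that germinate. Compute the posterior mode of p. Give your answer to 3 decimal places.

p̂_MAP = 0.853

Prior: Beta(10, 10).
Data: 49 successes in 50 trials. The binomial likelihood contributes p^49(1−p)^1, so the posterior is Beta(10+49, 10+1) = Beta(59, 11).
For Beta(a, b) with a, b > 1 the mode is (a−1)/(a+b−2) = 58/68 ≈ 0.853.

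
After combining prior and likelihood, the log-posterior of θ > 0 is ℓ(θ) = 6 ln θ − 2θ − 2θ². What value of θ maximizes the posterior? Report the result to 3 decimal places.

θ̂_MAP = 1.000

ℓ'(θ) = 6/θ − 2 − 4θ. Setting this to zero and multiplying by θ: 4θ² + 2θ − 6 = 0.
θ = (−2 + √(2² + 4·4·6)) / (2·4) = (−2 + √100) / 8 = (−2 + 10)/8 = 1.
ℓ''(θ) = −6/θ² − 4 < 0, confirming a maximum.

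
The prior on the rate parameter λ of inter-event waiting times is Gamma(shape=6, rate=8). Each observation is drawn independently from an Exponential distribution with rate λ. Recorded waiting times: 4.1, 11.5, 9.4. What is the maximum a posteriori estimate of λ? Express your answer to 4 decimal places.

λ̂_MAP = 0.2424

The Exponential(rate=λ) likelihood is ∝ λ^n e^(−λΣtᵢ). Here n = 3 and Σtᵢ = 4.1 + 11.5 + 9.4 = 25.
Posterior ∝ λ^5e^(−8λ) · λ^3e^(−25λ) = λ^8e^(−33λ), i.e. Gamma(9, 33).
Mode = (a−1)/b = 8/33 ≈ 0.2424.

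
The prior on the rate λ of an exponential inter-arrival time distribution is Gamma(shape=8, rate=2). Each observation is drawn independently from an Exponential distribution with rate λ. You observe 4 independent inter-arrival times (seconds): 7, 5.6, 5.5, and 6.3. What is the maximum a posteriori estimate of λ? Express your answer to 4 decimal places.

λ̂_MAP = 0.4167

The Exponential(rate=λ) likelihood is ∝ λ^n e^(−λΣtᵢ). Here n = 4 and Σtᵢ = 7 + 5.6 + 5.5 + 6.3 = 24.4.
Posterior ∝ λ^7e^(−2λ) · λ^4e^(−24.4λ) = λ^11e^(−26.4λ), i.e. Gamma(12, 26.4).
Mode = (a−1)/b = 11/26.4 ≈ 0.4167.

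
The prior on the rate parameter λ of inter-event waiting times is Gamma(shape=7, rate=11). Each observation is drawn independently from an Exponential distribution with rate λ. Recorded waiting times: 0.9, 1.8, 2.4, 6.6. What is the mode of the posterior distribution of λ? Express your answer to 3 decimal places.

The Exponential(rate=λ) likelihood is ∝ λ^n e^(−λΣtᵢ). Here n = 4 and Σtᵢ = 0.9 + 1.8 + 2.4 + 6.6 = 11.7.
Posterior ∝ λ^6e^(−11λ) · λ^4e^(−11.7λ) = λ^10e^(−22.7λ), i.e. Gamma(11, 22.7).
Mode = (a−1)/b = 10/22.7 ≈ 0.441.

λ̂_MAP = 0.441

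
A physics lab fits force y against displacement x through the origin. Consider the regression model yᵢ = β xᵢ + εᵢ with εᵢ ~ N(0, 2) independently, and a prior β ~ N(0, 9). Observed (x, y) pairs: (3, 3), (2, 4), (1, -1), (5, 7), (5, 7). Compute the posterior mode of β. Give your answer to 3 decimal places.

β̂_MAP = 1.339

log p(β | y) = −Σ(yᵢ − βxᵢ)²/(2·2) − β²/(2·9) + const.
Setting the derivative to zero: Σxᵢ(yᵢ − βxᵢ)/2 − β/9 = 0, so β = Σxᵢyᵢ / (Σxᵢ² + σ²/τ²).
Σxᵢyᵢ = 3·3 + 2·4 + 1·(-1) + 5·7 + 5·7 = 86; Σxᵢ² = 64; σ²/τ² = 2/9.
β̂_MAP = 86 / (64 + 2/9) = 86/(578/9) = 387/289 ≈ 1.339.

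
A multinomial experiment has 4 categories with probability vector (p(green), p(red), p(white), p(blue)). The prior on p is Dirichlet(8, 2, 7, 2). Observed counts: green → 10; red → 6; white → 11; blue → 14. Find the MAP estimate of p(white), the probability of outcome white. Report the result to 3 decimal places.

The posterior is Dirichlet(αᵢ + nᵢ) = Dirichlet(18, 8, 18, 16).
For a Dirichlet(a₁,…,a_K) with all aᵢ > 1, the mode has j-th component (aⱼ − 1)/(Σaᵢ − K).
Here Σaᵢ = 60 and K = 4, so p(white) = (18 − 1)/(60 − 4) = 17/56 ≈ 0.304.

MAP estimate of p(white) = 0.304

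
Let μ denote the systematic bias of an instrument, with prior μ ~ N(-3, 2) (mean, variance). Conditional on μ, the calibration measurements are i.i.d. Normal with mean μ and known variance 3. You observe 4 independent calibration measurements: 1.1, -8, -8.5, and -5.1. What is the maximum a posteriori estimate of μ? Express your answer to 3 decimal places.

μ̂_MAP = -4.545

n = 4; x̄ = (1.1 + (-8) + (-8.5) + (-5.1))/4 = -20.5/4 = -5.125.
For a Normal prior and Normal likelihood with known variance, the posterior is Normal; its mode equals its mean, the precision-weighted average.
Prior precision 1/σ₀² = 1/2 = 0.5; data precision n/σ² = 4/3.
μ̂ = (0.5·(-3) + (4/3)·(-5.125)) / (0.5 + 4/3) = (-25/3)/(11/6) = -50/11 ≈ -4.545.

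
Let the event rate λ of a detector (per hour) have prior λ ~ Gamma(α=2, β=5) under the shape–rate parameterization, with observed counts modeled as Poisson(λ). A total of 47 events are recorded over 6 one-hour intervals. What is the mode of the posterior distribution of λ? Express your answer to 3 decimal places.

λ̂_MAP = 4.364

Σxᵢ = 47, n = 6.
Posterior ∝ λe^(−5λ) · λ^47e^(−6λ) = λ^48e^(−11λ), i.e. Gamma(shape=49, rate=11).
The mode of a Gamma(a, b) with a ≥ 1 (shape–rate) is (a−1)/b = 48/11 ≈ 4.364.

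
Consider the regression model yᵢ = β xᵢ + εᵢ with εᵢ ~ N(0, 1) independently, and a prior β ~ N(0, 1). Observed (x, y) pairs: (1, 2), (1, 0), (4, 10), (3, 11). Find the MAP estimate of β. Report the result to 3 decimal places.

log p(β | y) = −Σ(yᵢ − βxᵢ)²/(2·1) − β²/(2·1) + const.
Setting the derivative to zero: Σxᵢ(yᵢ − βxᵢ)/1 − β/1 = 0, so β = Σxᵢyᵢ / (Σxᵢ² + σ²/τ²).
Σxᵢyᵢ = 1·2 + 1·0 + 4·10 + 3·11 = 75; Σxᵢ² = 27; σ²/τ² = 1.
β̂_MAP = 75 / (27 + 1) = 75/28 ≈ 2.679.

β̂_MAP = 2.679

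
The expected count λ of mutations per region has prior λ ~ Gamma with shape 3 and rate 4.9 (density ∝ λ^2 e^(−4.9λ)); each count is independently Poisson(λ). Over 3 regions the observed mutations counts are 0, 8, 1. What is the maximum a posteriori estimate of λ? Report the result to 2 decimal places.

Σxᵢ = 0+8+1 = 9, with n = 3.
Posterior ∝ λ^2e^(−4.9λ) · λ^9e^(−3λ) = λ^11e^(−7.9λ), i.e. Gamma(shape=12, rate=7.9).
The mode of a Gamma(a, b) with a ≥ 1 (shape–rate) is (a−1)/b = 11/7.9 ≈ 1.39.

λ̂_MAP = 1.39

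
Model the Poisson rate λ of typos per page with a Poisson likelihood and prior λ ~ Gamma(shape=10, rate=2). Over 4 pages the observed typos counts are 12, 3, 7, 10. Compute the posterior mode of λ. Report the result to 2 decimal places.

λ̂_MAP = 6.83

Σxᵢ = 12+3+7+10 = 32, with n = 4.
Posterior ∝ λ^9e^(−2λ) · λ^32e^(−4λ) = λ^41e^(−6λ), i.e. Gamma(shape=42, rate=6).
The mode of a Gamma(a, b) with a ≥ 1 (shape–rate) is (a−1)/b = 41/6 ≈ 6.83.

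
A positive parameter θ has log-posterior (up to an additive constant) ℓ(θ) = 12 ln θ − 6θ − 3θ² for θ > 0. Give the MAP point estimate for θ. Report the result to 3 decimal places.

ℓ'(θ) = 12/θ − 6 − 6θ. Setting this to zero and multiplying by θ: 6θ² + 6θ − 12 = 0.
θ = (−6 + √(6² + 4·6·12)) / (2·6) = (−6 + √324) / 12 = (−6 + 18)/12 = 1.
ℓ''(θ) = −12/θ² − 6 < 0, confirming a maximum.

θ̂_MAP = 1.000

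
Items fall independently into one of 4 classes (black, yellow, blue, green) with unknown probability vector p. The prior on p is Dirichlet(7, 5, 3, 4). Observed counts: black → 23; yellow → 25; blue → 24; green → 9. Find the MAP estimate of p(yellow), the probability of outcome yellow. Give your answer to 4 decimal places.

The posterior is Dirichlet(αᵢ + nᵢ) = Dirichlet(30, 30, 27, 13).
For a Dirichlet(a₁,…,a_K) with all aᵢ > 1, the mode has j-th component (aⱼ − 1)/(Σaᵢ − K).
Here Σaᵢ = 100 and K = 4, so p(yellow) = (30 − 1)/(100 − 4) = 29/96 ≈ 0.3021.

MAP estimate of p(yellow) = 0.3021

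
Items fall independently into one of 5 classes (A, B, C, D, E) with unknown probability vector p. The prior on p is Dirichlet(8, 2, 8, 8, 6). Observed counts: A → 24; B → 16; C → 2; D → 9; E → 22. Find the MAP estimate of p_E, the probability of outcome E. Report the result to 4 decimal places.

MAP estimate of p_E = 0.2700

The posterior is Dirichlet(αᵢ + nᵢ) = Dirichlet(32, 18, 10, 17, 28).
For a Dirichlet(a₁,…,a_K) with all aᵢ > 1, the mode has j-th component (aⱼ − 1)/(Σaᵢ − K).
Here Σaᵢ = 105 and K = 5, so p_E = (28 − 1)/(105 − 5) = 27/100 ≈ 0.2700.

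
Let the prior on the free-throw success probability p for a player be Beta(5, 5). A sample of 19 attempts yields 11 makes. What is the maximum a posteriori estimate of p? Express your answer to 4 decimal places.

p̂_MAP = 0.5556

Prior: Beta(5, 5).
Data: 11 successes in 19 trials. The binomial likelihood contributes p^11(1−p)^8, so the posterior is Beta(5+11, 5+8) = Beta(16, 13).
For Beta(a, b) with a, b > 1 the mode is (a−1)/(a+b−2) = 15/27 ≈ 0.5556.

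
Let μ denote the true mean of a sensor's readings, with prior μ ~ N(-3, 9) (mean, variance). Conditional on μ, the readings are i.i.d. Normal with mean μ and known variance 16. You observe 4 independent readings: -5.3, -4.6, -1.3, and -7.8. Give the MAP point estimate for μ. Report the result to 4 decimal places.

μ̂_MAP = -4.2115

n = 4; x̄ = ((-5.3) + (-4.6) + (-1.3) + (-7.8))/4 = -19/4 = -4.75.
For a Normal prior and Normal likelihood with known variance, the posterior is Normal; its mode equals its mean, the precision-weighted average.
Prior precision 1/σ₀² = 1/9; data precision n/σ² = 4/16 = 0.25.
μ̂ = ((1/9)·(-3) + 0.25·(-4.75)) / (1/9 + 0.25) = (-73/48)/(13/36) = -219/52 ≈ -4.2115.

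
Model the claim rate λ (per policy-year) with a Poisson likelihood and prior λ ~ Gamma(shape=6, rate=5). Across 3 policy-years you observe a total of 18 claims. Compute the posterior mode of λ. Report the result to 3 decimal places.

λ̂_MAP = 2.875

Σxᵢ = 18, n = 3.
Posterior ∝ λ^5e^(−5λ) · λ^18e^(−3λ) = λ^23e^(−8λ), i.e. Gamma(shape=24, rate=8).
The mode of a Gamma(a, b) with a ≥ 1 (shape–rate) is (a−1)/b = 23/8 ≈ 2.875.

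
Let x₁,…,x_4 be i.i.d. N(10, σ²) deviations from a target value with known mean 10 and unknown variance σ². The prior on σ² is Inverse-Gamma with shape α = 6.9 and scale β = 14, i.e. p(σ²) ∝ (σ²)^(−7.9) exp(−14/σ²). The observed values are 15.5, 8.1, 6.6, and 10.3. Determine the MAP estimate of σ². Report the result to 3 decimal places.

σ̂²_MAP = 3.713

Sum of squared deviations about the known mean: SS = (15.5−10)² + (8.1−10)² + (6.6−10)² + (10.3−10)² = 45.51.
The Normal likelihood contributes (σ²)^(−n/2) exp(−SS/(2σ²)), so the posterior is Inverse-Gamma(α + n/2, β + SS/2) = Inverse-Gamma(8.9, 36.755).
The mode of Inverse-Gamma(a, b) is b/(a+1) = 36.755/9.9 ≈ 3.713.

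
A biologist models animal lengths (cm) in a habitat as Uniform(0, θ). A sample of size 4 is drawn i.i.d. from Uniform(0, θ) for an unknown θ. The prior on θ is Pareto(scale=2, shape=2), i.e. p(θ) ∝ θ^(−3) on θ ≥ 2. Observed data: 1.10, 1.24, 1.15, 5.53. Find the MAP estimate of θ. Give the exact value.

θ̂_MAP = 5.53

The Uniform(0, θ) likelihood is θ^(−n) for θ ≥ max(xᵢ), zero otherwise. Here max(xᵢ) = 5.53.
Posterior ∝ θ^(−3) · θ^(−4) = θ^(−7) on θ ≥ max(2, 5.53) = 5.53.
This density is strictly decreasing in θ, so the posterior mode lies at the lower boundary of the support.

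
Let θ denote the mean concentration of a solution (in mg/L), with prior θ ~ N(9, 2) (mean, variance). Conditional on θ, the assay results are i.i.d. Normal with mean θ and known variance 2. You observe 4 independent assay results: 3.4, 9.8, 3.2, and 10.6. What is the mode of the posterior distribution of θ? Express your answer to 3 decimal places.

θ̂_MAP = 7.200

n = 4; x̄ = (3.4 + 9.8 + 3.2 + 10.6)/4 = 27/4 = 6.75.
For a Normal prior and Normal likelihood with known variance, the posterior is Normal; its mode equals its mean, the precision-weighted average.
Prior precision 1/σ₀² = 1/2 = 0.5; data precision n/σ² = 4/2 = 2.
θ̂ = (0.5·9 + 2·6.75) / (0.5 + 2) = 18/2.5 = 7.200.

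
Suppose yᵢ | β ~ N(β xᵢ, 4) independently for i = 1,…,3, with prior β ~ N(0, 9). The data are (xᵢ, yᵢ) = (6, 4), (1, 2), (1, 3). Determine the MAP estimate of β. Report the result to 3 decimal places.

log p(β | y) = −Σ(yᵢ − βxᵢ)²/(2·4) − β²/(2·9) + const.
Setting the derivative to zero: Σxᵢ(yᵢ − βxᵢ)/4 − β/9 = 0, so β = Σxᵢyᵢ / (Σxᵢ² + σ²/τ²).
Σxᵢyᵢ = 6·4 + 1·2 + 1·3 = 29; Σxᵢ² = 38; σ²/τ² = 4/9.
β̂_MAP = 29 / (38 + 4/9) = 29/(346/9) = 261/346 ≈ 0.754.

β̂_MAP = 0.754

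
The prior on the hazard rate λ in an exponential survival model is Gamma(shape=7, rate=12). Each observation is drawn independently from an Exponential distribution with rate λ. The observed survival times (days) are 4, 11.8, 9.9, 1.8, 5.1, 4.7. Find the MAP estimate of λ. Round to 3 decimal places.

The Exponential(rate=λ) likelihood is ∝ λ^n e^(−λΣtᵢ). Here n = 6 and Σtᵢ = 4 + 11.8 + 9.9 + 1.8 + 5.1 + 4.7 = 37.3.
Posterior ∝ λ^6e^(−12λ) · λ^6e^(−37.3λ) = λ^12e^(−49.3λ), i.e. Gamma(13, 49.3).
Mode = (a−1)/b = 12/49.3 ≈ 0.243.

λ̂_MAP = 0.243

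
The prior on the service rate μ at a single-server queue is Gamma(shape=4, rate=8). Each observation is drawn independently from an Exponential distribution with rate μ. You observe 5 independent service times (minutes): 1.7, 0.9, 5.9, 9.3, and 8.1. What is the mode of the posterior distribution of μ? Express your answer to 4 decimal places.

μ̂_MAP = 0.2360

The Exponential(rate=μ) likelihood is ∝ μ^n e^(−μΣtᵢ). Here n = 5 and Σtᵢ = 1.7 + 0.9 + 5.9 + 9.3 + 8.1 = 25.9.
Posterior ∝ μ^3e^(−8μ) · μ^5e^(−25.9μ) = μ^8e^(−33.9μ), i.e. Gamma(9, 33.9).
Mode = (a−1)/b = 8/33.9 ≈ 0.2360.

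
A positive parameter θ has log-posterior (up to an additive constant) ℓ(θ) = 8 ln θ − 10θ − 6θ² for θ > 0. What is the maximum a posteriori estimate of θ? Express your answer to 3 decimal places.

ℓ'(θ) = 8/θ − 10 − 12θ. Setting this to zero and multiplying by θ: 12θ² + 10θ − 8 = 0.
θ = (−10 + √(10² + 4·12·8)) / (2·12) = (−10 + √484) / 24 = (−10 + 22)/24 = 1/2.
ℓ''(θ) = −8/θ² − 12 < 0, confirming a maximum.

θ̂_MAP = 0.500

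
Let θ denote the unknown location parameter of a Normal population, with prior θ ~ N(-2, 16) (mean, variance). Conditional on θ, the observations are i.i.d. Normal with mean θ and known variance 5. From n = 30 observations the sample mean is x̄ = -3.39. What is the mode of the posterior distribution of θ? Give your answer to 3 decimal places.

n = 30, x̄ = -3.39.
For a Normal prior and Normal likelihood with known variance, the posterior is Normal; its mode equals its mean, the precision-weighted average.
Prior precision 1/σ₀² = 1/16 = 0.0625; data precision n/σ² = 30/5 = 6.
θ̂ = (0.0625·(-2) + 6·(-3.39)) / (0.0625 + 6) = (-20.465)/6.0625 = -8186/2425 ≈ -3.376.

θ̂_MAP = -3.376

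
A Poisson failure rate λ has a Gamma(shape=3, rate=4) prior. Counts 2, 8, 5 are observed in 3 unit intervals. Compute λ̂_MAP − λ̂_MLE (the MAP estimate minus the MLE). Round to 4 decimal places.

Σxᵢ = 15. Posterior is Gamma(18, 7); MAP = (18−1)/7 = 17/7 ≈ 2.42857.
MLE = x̄ = 15/3 ≈ 5.00000.
Difference = 17/7 − 15/3 = -18/7 ≈ -2.5714.

MAP − MLE = -2.5714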